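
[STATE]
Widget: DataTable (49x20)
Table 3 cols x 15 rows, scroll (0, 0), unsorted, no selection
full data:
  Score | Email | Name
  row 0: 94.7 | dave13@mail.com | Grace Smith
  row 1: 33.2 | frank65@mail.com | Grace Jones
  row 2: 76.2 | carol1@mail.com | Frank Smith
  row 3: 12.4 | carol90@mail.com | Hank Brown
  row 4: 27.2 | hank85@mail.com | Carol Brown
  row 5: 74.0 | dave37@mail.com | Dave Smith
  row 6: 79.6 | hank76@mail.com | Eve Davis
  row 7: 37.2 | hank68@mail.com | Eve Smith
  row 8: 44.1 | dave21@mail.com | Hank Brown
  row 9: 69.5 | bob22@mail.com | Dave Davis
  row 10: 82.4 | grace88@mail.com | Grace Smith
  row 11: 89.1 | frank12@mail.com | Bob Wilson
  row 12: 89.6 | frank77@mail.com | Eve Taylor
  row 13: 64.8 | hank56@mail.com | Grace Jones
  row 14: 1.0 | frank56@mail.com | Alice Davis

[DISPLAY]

Score│Email           │Name                      
─────┼────────────────┼───────────               
94.7 │dave13@mail.com │Grace Smith               
33.2 │frank65@mail.com│Grace Jones               
76.2 │carol1@mail.com │Frank Smith               
12.4 │carol90@mail.com│Hank Brown                
27.2 │hank85@mail.com │Carol Brown               
74.0 │dave37@mail.com │Dave Smith                
79.6 │hank76@mail.com │Eve Davis                 
37.2 │hank68@mail.com │Eve Smith                 
44.1 │dave21@mail.com │Hank Brown                
69.5 │bob22@mail.com  │Dave Davis                
82.4 │grace88@mail.com│Grace Smith               
89.1 │frank12@mail.com│Bob Wilson                
89.6 │frank77@mail.com│Eve Taylor                
64.8 │hank56@mail.com │Grace Jones               
1.0  │frank56@mail.com│Alice Davis               
                                                 
                                                 
                                                 


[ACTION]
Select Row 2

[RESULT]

Score│Email           │Name                      
─────┼────────────────┼───────────               
94.7 │dave13@mail.com │Grace Smith               
33.2 │frank65@mail.com│Grace Jones               
>6.2 │carol1@mail.com │Frank Smith               
12.4 │carol90@mail.com│Hank Brown                
27.2 │hank85@mail.com │Carol Brown               
74.0 │dave37@mail.com │Dave Smith                
79.6 │hank76@mail.com │Eve Davis                 
37.2 │hank68@mail.com │Eve Smith                 
44.1 │dave21@mail.com │Hank Brown                
69.5 │bob22@mail.com  │Dave Davis                
82.4 │grace88@mail.com│Grace Smith               
89.1 │frank12@mail.com│Bob Wilson                
89.6 │frank77@mail.com│Eve Taylor                
64.8 │hank56@mail.com │Grace Jones               
1.0  │frank56@mail.com│Alice Davis               
                                                 
                                                 
                                                 


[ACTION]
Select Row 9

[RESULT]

Score│Email           │Name                      
─────┼────────────────┼───────────               
94.7 │dave13@mail.com │Grace Smith               
33.2 │frank65@mail.com│Grace Jones               
76.2 │carol1@mail.com │Frank Smith               
12.4 │carol90@mail.com│Hank Brown                
27.2 │hank85@mail.com │Carol Brown               
74.0 │dave37@mail.com │Dave Smith                
79.6 │hank76@mail.com │Eve Davis                 
37.2 │hank68@mail.com │Eve Smith                 
44.1 │dave21@mail.com │Hank Brown                
>9.5 │bob22@mail.com  │Dave Davis                
82.4 │grace88@mail.com│Grace Smith               
89.1 │frank12@mail.com│Bob Wilson                
89.6 │frank77@mail.com│Eve Taylor                
64.8 │hank56@mail.com │Grace Jones               
1.0  │frank56@mail.com│Alice Davis               
                                                 
                                                 
                                                 


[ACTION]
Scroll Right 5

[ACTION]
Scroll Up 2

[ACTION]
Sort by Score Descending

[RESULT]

Scor▼│Email           │Name                      
─────┼────────────────┼───────────               
94.7 │dave13@mail.com │Grace Smith               
89.6 │frank77@mail.com│Eve Taylor                
89.1 │frank12@mail.com│Bob Wilson                
82.4 │grace88@mail.com│Grace Smith               
79.6 │hank76@mail.com │Eve Davis                 
76.2 │carol1@mail.com │Frank Smith               
74.0 │dave37@mail.com │Dave Smith                
69.5 │bob22@mail.com  │Dave Davis                
64.8 │hank56@mail.com │Grace Jones               
>4.1 │dave21@mail.com │Hank Brown                
37.2 │hank68@mail.com │Eve Smith                 
33.2 │frank65@mail.com│Grace Jones               
27.2 │hank85@mail.com │Carol Brown               
12.4 │carol90@mail.com│Hank Brown                
1.0  │frank56@mail.com│Alice Davis               
                                                 
                                                 
                                                 


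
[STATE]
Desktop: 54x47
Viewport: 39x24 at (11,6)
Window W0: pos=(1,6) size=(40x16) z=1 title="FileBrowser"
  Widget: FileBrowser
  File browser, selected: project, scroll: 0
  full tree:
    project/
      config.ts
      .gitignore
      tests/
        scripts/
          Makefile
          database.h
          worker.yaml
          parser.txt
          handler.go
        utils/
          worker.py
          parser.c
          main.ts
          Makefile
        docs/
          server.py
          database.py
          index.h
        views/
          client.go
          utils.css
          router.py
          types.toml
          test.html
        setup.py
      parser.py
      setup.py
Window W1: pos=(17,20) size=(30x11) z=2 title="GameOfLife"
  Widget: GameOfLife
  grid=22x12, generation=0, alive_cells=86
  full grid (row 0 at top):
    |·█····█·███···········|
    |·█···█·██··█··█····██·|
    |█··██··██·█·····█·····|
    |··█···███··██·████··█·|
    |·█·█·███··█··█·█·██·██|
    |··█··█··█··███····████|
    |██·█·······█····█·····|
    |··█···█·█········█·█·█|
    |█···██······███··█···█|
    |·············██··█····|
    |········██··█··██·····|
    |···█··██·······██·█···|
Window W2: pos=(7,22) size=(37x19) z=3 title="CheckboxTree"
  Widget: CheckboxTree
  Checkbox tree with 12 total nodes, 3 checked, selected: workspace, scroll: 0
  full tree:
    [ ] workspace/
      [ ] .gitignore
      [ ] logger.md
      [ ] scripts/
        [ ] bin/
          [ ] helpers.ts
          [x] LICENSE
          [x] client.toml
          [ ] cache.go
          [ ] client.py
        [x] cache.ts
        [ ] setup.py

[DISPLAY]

━━━━━━━━━━━━━━━━━━━━━━━━━━━━━┓         
ser                          ┃         
─────────────────────────────┨         
ject/                        ┃         
g.ts                         ┃         
gnore                        ┃         
ests/                        ┃         
r.py                         ┃         
.py                          ┃         
                             ┃         
                             ┃         
                             ┃         
                             ┃         
                             ┃         
      ┏━━━━━━━━━━━━━━━━━━━━━━━━━━━━┓   
━━━━━━┃ GameOfLife                 ┃   
━━━━━━━━━━━━━━━━━━━━━━━━━━━━━━━━┓──┨   
eckboxTree                      ┃  ┃   
────────────────────────────────┨  ┃   
] workspace/                    ┃  ┃   
[ ] .gitignore                  ┃  ┃   
[ ] logger.md                   ┃  ┃   
[-] scripts/                    ┃  ┃   
  [-] bin/                      ┃  ┃   


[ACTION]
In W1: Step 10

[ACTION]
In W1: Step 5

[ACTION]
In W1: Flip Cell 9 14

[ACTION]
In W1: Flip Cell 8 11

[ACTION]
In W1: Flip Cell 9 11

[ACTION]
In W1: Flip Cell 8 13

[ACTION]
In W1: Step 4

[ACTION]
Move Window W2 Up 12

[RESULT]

━━━━━━━━━━━━━━━━━━━━━━━━━━━━━┓         
ser                          ┃         
─────────────────────────────┨         
ject/                        ┃         
━━━━━━━━━━━━━━━━━━━━━━━━━━━━━━━━┓      
eckboxTree                      ┃      
────────────────────────────────┨      
] workspace/                    ┃      
[ ] .gitignore                  ┃      
[ ] logger.md                   ┃      
[-] scripts/                    ┃      
  [-] bin/                      ┃      
    [ ] helpers.ts              ┃      
    [x] LICENSE                 ┃      
    [x] client.toml             ┃━━┓   
    [ ] cache.go                ┃  ┃   
    [ ] client.py               ┃──┨   
  [x] cache.ts                  ┃  ┃   
  [ ] setup.py                  ┃  ┃   
                                ┃  ┃   
                                ┃  ┃   
                                ┃  ┃   
━━━━━━━━━━━━━━━━━━━━━━━━━━━━━━━━┛  ┃   
      ┃···········█····█·····      ┃   


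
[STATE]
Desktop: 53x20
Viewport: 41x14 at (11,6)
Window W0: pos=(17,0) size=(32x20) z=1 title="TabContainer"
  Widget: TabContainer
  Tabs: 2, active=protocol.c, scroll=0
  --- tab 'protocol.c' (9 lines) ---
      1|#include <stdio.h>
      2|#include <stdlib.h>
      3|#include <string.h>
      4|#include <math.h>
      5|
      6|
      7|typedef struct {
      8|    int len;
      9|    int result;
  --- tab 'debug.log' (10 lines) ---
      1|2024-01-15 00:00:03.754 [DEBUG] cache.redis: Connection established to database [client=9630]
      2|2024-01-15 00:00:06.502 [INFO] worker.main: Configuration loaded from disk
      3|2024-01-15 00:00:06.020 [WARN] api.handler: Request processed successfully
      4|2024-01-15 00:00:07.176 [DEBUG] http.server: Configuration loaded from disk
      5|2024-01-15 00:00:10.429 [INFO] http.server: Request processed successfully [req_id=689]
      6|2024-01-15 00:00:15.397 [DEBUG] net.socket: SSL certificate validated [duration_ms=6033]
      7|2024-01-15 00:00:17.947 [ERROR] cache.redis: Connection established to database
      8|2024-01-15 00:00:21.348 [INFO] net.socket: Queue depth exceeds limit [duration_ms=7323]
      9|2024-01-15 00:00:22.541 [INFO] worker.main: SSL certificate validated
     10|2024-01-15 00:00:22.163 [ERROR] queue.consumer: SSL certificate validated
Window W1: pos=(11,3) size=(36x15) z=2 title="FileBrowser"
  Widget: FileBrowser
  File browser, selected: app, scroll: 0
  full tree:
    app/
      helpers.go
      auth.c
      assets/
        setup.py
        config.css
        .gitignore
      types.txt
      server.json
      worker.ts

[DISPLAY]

┃> [-] app/                        ┃ ┃   
┃    helpers.go                    ┃ ┃   
┃    auth.c                        ┃ ┃   
┃    [+] assets/                   ┃ ┃   
┃    types.txt                     ┃ ┃   
┃    server.json                   ┃ ┃   
┃    worker.ts                     ┃ ┃   
┃                                  ┃ ┃   
┃                                  ┃ ┃   
┃                                  ┃ ┃   
┃                                  ┃ ┃   
┗━━━━━━━━━━━━━━━━━━━━━━━━━━━━━━━━━━┛ ┃   
      ┃                              ┃   
      ┗━━━━━━━━━━━━━━━━━━━━━━━━━━━━━━┛   


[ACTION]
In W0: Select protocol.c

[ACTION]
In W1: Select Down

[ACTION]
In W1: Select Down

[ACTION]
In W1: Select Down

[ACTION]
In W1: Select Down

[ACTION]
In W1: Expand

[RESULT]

┃  [-] app/                        ┃ ┃   
┃    helpers.go                    ┃ ┃   
┃    auth.c                        ┃ ┃   
┃    [+] assets/                   ┃ ┃   
┃  > types.txt                     ┃ ┃   
┃    server.json                   ┃ ┃   
┃    worker.ts                     ┃ ┃   
┃                                  ┃ ┃   
┃                                  ┃ ┃   
┃                                  ┃ ┃   
┃                                  ┃ ┃   
┗━━━━━━━━━━━━━━━━━━━━━━━━━━━━━━━━━━┛ ┃   
      ┃                              ┃   
      ┗━━━━━━━━━━━━━━━━━━━━━━━━━━━━━━┛   


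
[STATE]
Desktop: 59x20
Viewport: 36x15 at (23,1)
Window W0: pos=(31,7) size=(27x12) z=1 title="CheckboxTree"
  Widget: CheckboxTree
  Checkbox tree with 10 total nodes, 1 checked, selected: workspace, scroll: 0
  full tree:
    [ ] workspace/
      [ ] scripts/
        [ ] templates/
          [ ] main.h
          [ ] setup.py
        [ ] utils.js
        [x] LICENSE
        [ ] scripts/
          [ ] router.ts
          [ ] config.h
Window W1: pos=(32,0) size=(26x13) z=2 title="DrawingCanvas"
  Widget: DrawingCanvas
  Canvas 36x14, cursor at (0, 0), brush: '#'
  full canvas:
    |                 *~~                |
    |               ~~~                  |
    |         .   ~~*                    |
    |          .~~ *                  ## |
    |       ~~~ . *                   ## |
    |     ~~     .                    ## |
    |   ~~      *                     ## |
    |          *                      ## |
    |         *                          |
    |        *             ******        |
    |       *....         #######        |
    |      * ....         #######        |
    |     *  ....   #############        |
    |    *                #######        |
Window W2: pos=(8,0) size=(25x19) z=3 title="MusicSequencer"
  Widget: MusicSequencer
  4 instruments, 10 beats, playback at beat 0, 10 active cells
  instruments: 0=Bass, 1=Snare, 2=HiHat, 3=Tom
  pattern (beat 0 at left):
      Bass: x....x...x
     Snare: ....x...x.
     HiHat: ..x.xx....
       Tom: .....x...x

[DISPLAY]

r        ┃ DrawingCanvas          ┃ 
─────────┨────────────────────────┨ 
89       ┃+                *~~    ┃ 
·█       ┃               ~~~      ┃ 
█·       ┃         .   ~~*        ┃ 
··       ┃          .~~ *         ┃ 
·█       ┃       ~~~ . *          ┃ 
         ┃     ~~     .           ┃ 
         ┃   ~~      *            ┃ 
         ┃          *             ┃ 
         ┃         *              ┃ 
         ┃━━━━━━━━━━━━━━━━━━━━━━━━┛ 
         ┃      [ ] main.h        ┃ 
         ┃      [ ] setup.py      ┃ 
         ┃    [ ] utils.js        ┃ 


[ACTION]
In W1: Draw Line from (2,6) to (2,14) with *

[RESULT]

r        ┃ DrawingCanvas          ┃ 
─────────┨────────────────────────┨ 
89       ┃+                *~~    ┃ 
·█       ┃               ~~~      ┃ 
█·       ┃      **********        ┃ 
··       ┃          .~~ *         ┃ 
·█       ┃       ~~~ . *          ┃ 
         ┃     ~~     .           ┃ 
         ┃   ~~      *            ┃ 
         ┃          *             ┃ 
         ┃         *              ┃ 
         ┃━━━━━━━━━━━━━━━━━━━━━━━━┛ 
         ┃      [ ] main.h        ┃ 
         ┃      [ ] setup.py      ┃ 
         ┃    [ ] utils.js        ┃ 


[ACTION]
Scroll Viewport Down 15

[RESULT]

█·       ┃      **********        ┃ 
··       ┃          .~~ *         ┃ 
·█       ┃       ~~~ . *          ┃ 
         ┃     ~~     .           ┃ 
         ┃   ~~      *            ┃ 
         ┃          *             ┃ 
         ┃         *              ┃ 
         ┃━━━━━━━━━━━━━━━━━━━━━━━━┛ 
         ┃      [ ] main.h        ┃ 
         ┃      [ ] setup.py      ┃ 
         ┃    [ ] utils.js        ┃ 
         ┃    [x] LICENSE         ┃ 
         ┃    [ ] scripts/        ┃ 
━━━━━━━━━┛━━━━━━━━━━━━━━━━━━━━━━━━┛ 
                                    


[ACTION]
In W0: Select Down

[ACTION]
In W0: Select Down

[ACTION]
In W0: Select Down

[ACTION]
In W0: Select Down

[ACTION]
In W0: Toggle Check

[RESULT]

█·       ┃      **********        ┃ 
··       ┃          .~~ *         ┃ 
·█       ┃       ~~~ . *          ┃ 
         ┃     ~~     .           ┃ 
         ┃   ~~      *            ┃ 
         ┃          *             ┃ 
         ┃         *              ┃ 
         ┃━━━━━━━━━━━━━━━━━━━━━━━━┛ 
         ┃      [ ] main.h        ┃ 
         ┃      [x] setup.py      ┃ 
         ┃    [ ] utils.js        ┃ 
         ┃    [x] LICENSE         ┃ 
         ┃    [ ] scripts/        ┃ 
━━━━━━━━━┛━━━━━━━━━━━━━━━━━━━━━━━━┛ 
                                    


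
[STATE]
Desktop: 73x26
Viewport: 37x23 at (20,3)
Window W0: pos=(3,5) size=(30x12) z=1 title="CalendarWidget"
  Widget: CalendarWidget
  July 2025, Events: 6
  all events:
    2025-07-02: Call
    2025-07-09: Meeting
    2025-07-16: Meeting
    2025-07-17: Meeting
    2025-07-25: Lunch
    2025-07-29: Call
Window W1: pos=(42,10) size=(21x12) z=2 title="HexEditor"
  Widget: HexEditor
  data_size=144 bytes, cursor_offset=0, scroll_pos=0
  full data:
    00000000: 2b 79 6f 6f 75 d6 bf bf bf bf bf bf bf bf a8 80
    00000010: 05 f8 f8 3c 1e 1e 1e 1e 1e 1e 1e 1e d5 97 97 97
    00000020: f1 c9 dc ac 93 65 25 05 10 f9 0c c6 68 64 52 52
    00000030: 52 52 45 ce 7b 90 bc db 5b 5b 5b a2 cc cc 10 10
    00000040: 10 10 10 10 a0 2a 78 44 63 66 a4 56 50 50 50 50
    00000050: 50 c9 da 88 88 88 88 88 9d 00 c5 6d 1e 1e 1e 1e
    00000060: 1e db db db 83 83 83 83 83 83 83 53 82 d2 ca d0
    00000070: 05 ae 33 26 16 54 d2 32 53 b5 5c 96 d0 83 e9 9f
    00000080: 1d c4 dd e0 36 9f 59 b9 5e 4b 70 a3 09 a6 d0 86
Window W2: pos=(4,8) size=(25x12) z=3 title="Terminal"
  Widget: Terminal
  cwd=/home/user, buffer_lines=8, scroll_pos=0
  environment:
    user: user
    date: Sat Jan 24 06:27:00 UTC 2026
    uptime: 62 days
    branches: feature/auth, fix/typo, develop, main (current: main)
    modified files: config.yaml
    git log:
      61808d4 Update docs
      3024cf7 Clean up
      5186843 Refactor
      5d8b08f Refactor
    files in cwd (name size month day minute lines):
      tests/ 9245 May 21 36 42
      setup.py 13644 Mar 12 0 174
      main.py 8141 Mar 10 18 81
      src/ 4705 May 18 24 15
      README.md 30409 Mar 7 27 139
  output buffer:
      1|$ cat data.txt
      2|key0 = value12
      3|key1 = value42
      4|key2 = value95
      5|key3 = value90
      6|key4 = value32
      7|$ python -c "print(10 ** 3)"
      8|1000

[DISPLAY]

                                     
                                     
━━━━━━━━━━━━┓                        
            ┃                        
────────────┨                        
━━━━━━━━┓   ┃                        
        ┃   ┃                        
────────┨   ┃         ┏━━━━━━━━━━━━━━
        ┃   ┃         ┃ HexEditor    
        ┃   ┃         ┠──────────────
        ┃   ┃         ┃00000000  2B 7
        ┃   ┃         ┃00000010  05 f
        ┃   ┃         ┃00000020  f1 c
        ┃━━━┛         ┃00000030  52 5
int(10 *┃             ┃00000040  10 1
        ┃             ┃00000050  50 c
━━━━━━━━┛             ┃00000060  1e d
                      ┃00000070  05 a
                      ┗━━━━━━━━━━━━━━
                                     
                                     
                                     
                                     


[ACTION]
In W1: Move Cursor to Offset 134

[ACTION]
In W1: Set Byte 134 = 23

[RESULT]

                                     
                                     
━━━━━━━━━━━━┓                        
            ┃                        
────────────┨                        
━━━━━━━━┓   ┃                        
        ┃   ┃                        
────────┨   ┃         ┏━━━━━━━━━━━━━━
        ┃   ┃         ┃ HexEditor    
        ┃   ┃         ┠──────────────
        ┃   ┃         ┃00000000  2b 7
        ┃   ┃         ┃00000010  05 f
        ┃   ┃         ┃00000020  f1 c
        ┃━━━┛         ┃00000030  52 5
int(10 *┃             ┃00000040  10 1
        ┃             ┃00000050  50 c
━━━━━━━━┛             ┃00000060  1e d
                      ┃00000070  05 a
                      ┗━━━━━━━━━━━━━━
                                     
                                     
                                     
                                     


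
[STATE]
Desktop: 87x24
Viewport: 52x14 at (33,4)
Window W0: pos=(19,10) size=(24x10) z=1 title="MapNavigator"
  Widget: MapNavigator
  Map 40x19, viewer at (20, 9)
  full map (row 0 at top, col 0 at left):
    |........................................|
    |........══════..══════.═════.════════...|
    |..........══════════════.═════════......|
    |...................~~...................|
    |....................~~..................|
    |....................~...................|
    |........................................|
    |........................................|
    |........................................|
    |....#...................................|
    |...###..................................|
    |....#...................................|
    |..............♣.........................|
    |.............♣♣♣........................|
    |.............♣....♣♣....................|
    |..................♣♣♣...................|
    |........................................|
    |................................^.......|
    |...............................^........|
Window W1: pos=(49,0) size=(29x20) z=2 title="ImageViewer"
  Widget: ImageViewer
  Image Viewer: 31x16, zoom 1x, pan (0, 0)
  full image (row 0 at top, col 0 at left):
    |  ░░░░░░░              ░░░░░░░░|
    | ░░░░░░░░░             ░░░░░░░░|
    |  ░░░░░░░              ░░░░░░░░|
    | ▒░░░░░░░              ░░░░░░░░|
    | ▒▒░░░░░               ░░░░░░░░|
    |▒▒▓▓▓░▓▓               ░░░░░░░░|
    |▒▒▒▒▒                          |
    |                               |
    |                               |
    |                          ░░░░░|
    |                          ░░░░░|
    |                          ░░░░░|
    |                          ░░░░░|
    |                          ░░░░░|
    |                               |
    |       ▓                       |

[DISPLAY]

                ┃ ░░░░░░░░░             ░░░░┃       
                ┃  ░░░░░░░              ░░░░┃       
                ┃ ▒░░░░░░░              ░░░░┃       
                ┃ ▒▒░░░░░               ░░░░┃       
                ┃▒▒▓▓▓░▓▓               ░░░░┃       
                ┃▒▒▒▒▒                      ┃       
━━━━━━━━━┓      ┃                           ┃       
         ┃      ┃                           ┃       
─────────┨      ┃                          ░┃       
.........┃      ┃                          ░┃       
.........┃      ┃                          ░┃       
.........┃      ┃                          ░┃       
.........┃      ┃                          ░┃       
.........┃      ┃                           ┃       


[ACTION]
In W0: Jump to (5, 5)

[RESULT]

                ┃ ░░░░░░░░░             ░░░░┃       
                ┃  ░░░░░░░              ░░░░┃       
                ┃ ▒░░░░░░░              ░░░░┃       
                ┃ ▒▒░░░░░               ░░░░┃       
                ┃▒▒▓▓▓░▓▓               ░░░░┃       
                ┃▒▒▒▒▒                      ┃       
━━━━━━━━━┓      ┃                           ┃       
         ┃      ┃                           ┃       
─────────┨      ┃                          ░┃       
...══════┃      ┃                          ░┃       
.........┃      ┃                          ░┃       
.........┃      ┃                          ░┃       
.........┃      ┃                          ░┃       
.........┃      ┃                           ┃       


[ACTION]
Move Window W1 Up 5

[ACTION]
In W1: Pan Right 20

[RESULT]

                ┃   ░░░░░░░░                ┃       
                ┃   ░░░░░░░░                ┃       
                ┃   ░░░░░░░░                ┃       
                ┃   ░░░░░░░░                ┃       
                ┃   ░░░░░░░░                ┃       
                ┃                           ┃       
━━━━━━━━━┓      ┃                           ┃       
         ┃      ┃                           ┃       
─────────┨      ┃      ░░░░░                ┃       
...══════┃      ┃      ░░░░░                ┃       
.........┃      ┃      ░░░░░                ┃       
.........┃      ┃      ░░░░░                ┃       
.........┃      ┃      ░░░░░                ┃       
.........┃      ┃                           ┃       


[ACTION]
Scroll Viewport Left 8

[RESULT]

                        ┃   ░░░░░░░░                
                        ┃   ░░░░░░░░                
                        ┃   ░░░░░░░░                
                        ┃   ░░░░░░░░                
                        ┃   ░░░░░░░░                
                        ┃                           
━━━━━━━━━━━━━━━━━┓      ┃                           
avigator         ┃      ┃                           
─────────────────┨      ┃      ░░░░░                
 ..........══════┃      ┃      ░░░░░                
 ................┃      ┃      ░░░░░                
 ................┃      ┃      ░░░░░                
 .....@..........┃      ┃      ░░░░░                
 ................┃      ┃                           


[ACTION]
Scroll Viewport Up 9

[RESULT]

                        ┏━━━━━━━━━━━━━━━━━━━━━━━━━━━
                        ┃ ImageViewer               
                        ┠───────────────────────────
                        ┃   ░░░░░░░░                
                        ┃   ░░░░░░░░                
                        ┃   ░░░░░░░░                
                        ┃   ░░░░░░░░                
                        ┃   ░░░░░░░░                
                        ┃   ░░░░░░░░                
                        ┃                           
━━━━━━━━━━━━━━━━━┓      ┃                           
avigator         ┃      ┃                           
─────────────────┨      ┃      ░░░░░                
 ..........══════┃      ┃      ░░░░░                


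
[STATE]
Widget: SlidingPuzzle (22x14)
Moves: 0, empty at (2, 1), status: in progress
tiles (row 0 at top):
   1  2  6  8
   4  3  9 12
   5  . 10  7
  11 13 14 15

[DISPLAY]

┌────┬────┬────┬────┐ 
│  1 │  2 │  6 │  8 │ 
├────┼────┼────┼────┤ 
│  4 │  3 │  9 │ 12 │ 
├────┼────┼────┼────┤ 
│  5 │    │ 10 │  7 │ 
├────┼────┼────┼────┤ 
│ 11 │ 13 │ 14 │ 15 │ 
└────┴────┴────┴────┘ 
Moves: 0              
                      
                      
                      
                      


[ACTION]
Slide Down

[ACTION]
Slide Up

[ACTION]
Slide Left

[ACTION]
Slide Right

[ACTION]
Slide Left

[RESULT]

┌────┬────┬────┬────┐ 
│  1 │  2 │  6 │  8 │ 
├────┼────┼────┼────┤ 
│  4 │  3 │  9 │ 12 │ 
├────┼────┼────┼────┤ 
│  5 │ 10 │    │  7 │ 
├────┼────┼────┼────┤ 
│ 11 │ 13 │ 14 │ 15 │ 
└────┴────┴────┴────┘ 
Moves: 5              
                      
                      
                      
                      


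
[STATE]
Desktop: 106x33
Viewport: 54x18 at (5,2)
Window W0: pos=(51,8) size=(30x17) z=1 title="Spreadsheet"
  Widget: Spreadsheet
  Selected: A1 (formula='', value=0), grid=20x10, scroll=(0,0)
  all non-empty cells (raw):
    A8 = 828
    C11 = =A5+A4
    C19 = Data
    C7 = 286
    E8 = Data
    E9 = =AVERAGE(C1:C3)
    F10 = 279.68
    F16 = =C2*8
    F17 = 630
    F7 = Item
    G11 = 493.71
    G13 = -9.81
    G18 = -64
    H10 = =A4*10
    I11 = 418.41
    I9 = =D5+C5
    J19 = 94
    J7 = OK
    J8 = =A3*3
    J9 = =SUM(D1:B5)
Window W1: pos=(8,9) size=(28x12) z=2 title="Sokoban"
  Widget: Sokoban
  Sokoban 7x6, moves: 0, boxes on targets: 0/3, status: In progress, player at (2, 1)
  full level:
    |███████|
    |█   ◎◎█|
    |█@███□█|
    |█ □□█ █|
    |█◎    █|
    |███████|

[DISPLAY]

                                                      
                                                      
                                                      
                                                      
                                                      
                                                      
                                              ┏━━━━━━━
   ┏━━━━━━━━━━━━━━━━━━━━━━━━━━┓               ┃ Spread
   ┃ Sokoban                  ┃               ┠───────
   ┠──────────────────────────┨               ┃A1:    
   ┃███████                   ┃               ┃       
   ┃█   ◎◎█                   ┃               ┃-------
   ┃█@███□█                   ┃               ┃  1    
   ┃█ □□█ █                   ┃               ┃  2    
   ┃█◎    █                   ┃               ┃  3    
   ┃███████                   ┃               ┃  4    
   ┃Moves: 0  0/3             ┃               ┃  5    
   ┃                          ┃               ┃  6    


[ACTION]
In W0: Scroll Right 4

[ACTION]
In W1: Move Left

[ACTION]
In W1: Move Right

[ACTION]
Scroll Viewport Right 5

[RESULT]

                                                      
                                                      
                                                      
                                                      
                                                      
                                                      
                                         ┏━━━━━━━━━━━━
━━━━━━━━━━━━━━━━━━━━━━━━━┓               ┃ Spreadsheet
Sokoban                  ┃               ┠────────────
─────────────────────────┨               ┃A1:         
██████                   ┃               ┃       E    
   ◎◎█                   ┃               ┃------------
@███□█                   ┃               ┃  1        0
 □□█ █                   ┃               ┃  2        0
◎    █                   ┃               ┃  3        0
██████                   ┃               ┃  4        0
oves: 0  0/3             ┃               ┃  5        0
                         ┃               ┃  6        0


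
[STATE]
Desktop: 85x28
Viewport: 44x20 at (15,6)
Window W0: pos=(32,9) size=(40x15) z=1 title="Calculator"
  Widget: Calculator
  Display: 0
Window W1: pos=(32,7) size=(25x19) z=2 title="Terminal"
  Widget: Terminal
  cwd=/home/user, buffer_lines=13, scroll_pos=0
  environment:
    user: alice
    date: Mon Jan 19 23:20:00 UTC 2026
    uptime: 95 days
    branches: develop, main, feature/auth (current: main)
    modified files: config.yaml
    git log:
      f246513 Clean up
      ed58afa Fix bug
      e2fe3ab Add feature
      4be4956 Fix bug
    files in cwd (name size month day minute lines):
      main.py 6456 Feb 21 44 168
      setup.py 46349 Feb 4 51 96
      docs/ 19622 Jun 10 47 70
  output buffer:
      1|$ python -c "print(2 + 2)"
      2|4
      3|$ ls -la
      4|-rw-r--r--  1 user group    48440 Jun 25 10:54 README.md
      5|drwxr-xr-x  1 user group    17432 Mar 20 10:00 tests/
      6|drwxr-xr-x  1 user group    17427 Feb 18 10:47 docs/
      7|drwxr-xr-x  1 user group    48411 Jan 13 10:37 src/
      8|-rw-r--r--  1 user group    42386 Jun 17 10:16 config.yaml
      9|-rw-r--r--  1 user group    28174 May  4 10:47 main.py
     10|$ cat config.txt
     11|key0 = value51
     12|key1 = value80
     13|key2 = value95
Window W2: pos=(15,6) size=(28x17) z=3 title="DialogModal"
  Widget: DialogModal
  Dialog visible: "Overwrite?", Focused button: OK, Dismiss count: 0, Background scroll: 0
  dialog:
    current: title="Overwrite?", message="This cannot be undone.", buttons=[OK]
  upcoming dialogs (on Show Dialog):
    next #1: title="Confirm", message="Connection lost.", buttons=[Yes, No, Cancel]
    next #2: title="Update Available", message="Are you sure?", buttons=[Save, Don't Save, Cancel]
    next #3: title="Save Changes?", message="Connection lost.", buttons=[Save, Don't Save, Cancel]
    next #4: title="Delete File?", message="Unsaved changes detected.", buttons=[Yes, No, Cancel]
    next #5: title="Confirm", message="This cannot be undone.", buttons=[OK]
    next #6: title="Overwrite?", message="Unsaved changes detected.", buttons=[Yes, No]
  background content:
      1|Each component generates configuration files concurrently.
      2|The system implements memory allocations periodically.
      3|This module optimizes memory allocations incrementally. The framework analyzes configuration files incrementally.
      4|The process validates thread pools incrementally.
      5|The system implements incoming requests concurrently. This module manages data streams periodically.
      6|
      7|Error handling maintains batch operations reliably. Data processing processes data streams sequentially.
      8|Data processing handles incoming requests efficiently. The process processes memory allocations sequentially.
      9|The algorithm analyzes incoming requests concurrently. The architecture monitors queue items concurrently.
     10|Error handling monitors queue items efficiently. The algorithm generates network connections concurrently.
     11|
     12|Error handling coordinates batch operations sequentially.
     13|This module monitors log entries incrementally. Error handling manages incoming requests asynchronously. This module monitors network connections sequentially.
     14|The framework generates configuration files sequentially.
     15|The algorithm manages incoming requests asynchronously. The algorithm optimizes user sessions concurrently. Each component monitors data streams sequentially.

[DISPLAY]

┏━━━━━━━━━━━━━━━━━━━━━━━━━━┓                
┃ DialogModal              ┃━━━━━━━━━━━━━┓  
┠──────────────────────────┨             ┃  
┃Each component generates c┃─────────────┨━━
┃The system implements memo┃c "print(2 + ┃  
┃This module optimizes memo┃             ┃──
┃The process validates thre┃             ┃  
┃Th┌────────────────────┐co┃  1 user grou┃  
┃  │     Overwrite?     │  ┃  1 user grou┃  
┃Er│This cannot be undon│ b┃  1 user grou┃  
┃Da│        [OK]        │in┃  1 user grou┃  
┃Th└────────────────────┘nc┃  1 user grou┃  
┃Error handling monitors qu┃  1 user grou┃  
┃                          ┃ig.txt       ┃  
┃Error handling coordinates┃ue51         ┃  
┃This module monitors log e┃ue80         ┃  
┗━━━━━━━━━━━━━━━━━━━━━━━━━━┛ue95         ┃  
                 ┃$ █                    ┃━━
                 ┃                       ┃  
                 ┗━━━━━━━━━━━━━━━━━━━━━━━┛  


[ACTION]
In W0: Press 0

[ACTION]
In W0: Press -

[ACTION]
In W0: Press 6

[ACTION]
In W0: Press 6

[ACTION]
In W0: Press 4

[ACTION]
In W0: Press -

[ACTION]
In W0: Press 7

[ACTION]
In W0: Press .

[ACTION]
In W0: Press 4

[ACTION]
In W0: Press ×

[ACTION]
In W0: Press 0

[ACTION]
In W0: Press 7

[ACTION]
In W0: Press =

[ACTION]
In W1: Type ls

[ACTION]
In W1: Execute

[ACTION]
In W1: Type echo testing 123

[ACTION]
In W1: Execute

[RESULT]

┏━━━━━━━━━━━━━━━━━━━━━━━━━━┓                
┃ DialogModal              ┃━━━━━━━━━━━━━┓  
┠──────────────────────────┨             ┃  
┃Each component generates c┃─────────────┨━━
┃The system implements memo┃  1 user grou┃  
┃This module optimizes memo┃  1 user grou┃──
┃The process validates thre┃  1 user grou┃  
┃Th┌────────────────────┐co┃  1 user grou┃  
┃  │     Overwrite?     │  ┃  1 user grou┃  
┃Er│This cannot be undon│ b┃  1 user grou┃  
┃Da│        [OK]        │in┃ig.txt       ┃  
┃Th└────────────────────┘nc┃ue51         ┃  
┃Error handling monitors qu┃ue80         ┃  
┃                          ┃ue95         ┃  
┃Error handling coordinates┃             ┃  
┃This module monitors log e┃etup.py  docs┃  
┗━━━━━━━━━━━━━━━━━━━━━━━━━━┛ting 123     ┃  
                 ┃testing 123            ┃━━
                 ┃$ █                    ┃  
                 ┗━━━━━━━━━━━━━━━━━━━━━━━┛  
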